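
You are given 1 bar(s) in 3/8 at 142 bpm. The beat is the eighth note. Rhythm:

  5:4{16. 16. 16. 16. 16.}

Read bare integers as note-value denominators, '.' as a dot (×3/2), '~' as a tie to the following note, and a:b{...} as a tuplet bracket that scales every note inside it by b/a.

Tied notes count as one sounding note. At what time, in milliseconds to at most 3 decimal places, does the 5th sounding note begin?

note 5 onset = 12/5b = 1014.085ms

1. 0.0ms @ 0 + 253.521ms (3/5)
2. 253.521ms @ 3/5 + 253.521ms (3/5)
3. 507.042ms @ 6/5 + 253.521ms (3/5)
4. 760.563ms @ 9/5 + 253.521ms (3/5)
5. 1014.085ms @ 12/5 + 253.521ms (3/5)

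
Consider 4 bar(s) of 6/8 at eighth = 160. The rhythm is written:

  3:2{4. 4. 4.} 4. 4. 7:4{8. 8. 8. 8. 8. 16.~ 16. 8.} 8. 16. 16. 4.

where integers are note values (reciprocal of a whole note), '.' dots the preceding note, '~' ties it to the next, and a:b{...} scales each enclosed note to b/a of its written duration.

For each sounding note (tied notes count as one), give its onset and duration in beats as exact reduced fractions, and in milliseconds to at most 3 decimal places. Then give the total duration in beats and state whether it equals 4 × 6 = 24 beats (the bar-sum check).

1) 0.0ms=0b +750.0ms=2b
2) 750.0ms=2b +750.0ms=2b
3) 1500.0ms=4b +750.0ms=2b
4) 2250.0ms=6b +1125.0ms=3b
5) 3375.0ms=9b +1125.0ms=3b
6) 4500.0ms=12b +321.429ms=6/7b
7) 4821.429ms=90/7b +321.429ms=6/7b
8) 5142.857ms=96/7b +321.429ms=6/7b
9) 5464.286ms=102/7b +321.429ms=6/7b
10) 5785.714ms=108/7b +321.429ms=6/7b
11) 6107.143ms=114/7b +321.429ms=6/7b
12) 6428.571ms=120/7b +321.429ms=6/7b
13) 6750.0ms=18b +562.5ms=3/2b
14) 7312.5ms=39/2b +281.25ms=3/4b
15) 7593.75ms=81/4b +281.25ms=3/4b
16) 7875.0ms=21b +1125.0ms=3b
Σ=24b of 24 (160bpm 6/8) — PASS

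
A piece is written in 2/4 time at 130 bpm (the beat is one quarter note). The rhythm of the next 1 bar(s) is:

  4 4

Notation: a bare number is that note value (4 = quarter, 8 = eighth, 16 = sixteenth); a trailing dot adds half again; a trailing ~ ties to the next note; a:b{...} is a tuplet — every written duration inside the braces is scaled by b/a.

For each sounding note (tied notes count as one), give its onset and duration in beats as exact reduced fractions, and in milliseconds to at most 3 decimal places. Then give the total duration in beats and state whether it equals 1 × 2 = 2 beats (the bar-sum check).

1) 0.0ms=0b +461.538ms=1b
2) 461.538ms=1b +461.538ms=1b
Σ=2b of 2 (130bpm 2/4) — PASS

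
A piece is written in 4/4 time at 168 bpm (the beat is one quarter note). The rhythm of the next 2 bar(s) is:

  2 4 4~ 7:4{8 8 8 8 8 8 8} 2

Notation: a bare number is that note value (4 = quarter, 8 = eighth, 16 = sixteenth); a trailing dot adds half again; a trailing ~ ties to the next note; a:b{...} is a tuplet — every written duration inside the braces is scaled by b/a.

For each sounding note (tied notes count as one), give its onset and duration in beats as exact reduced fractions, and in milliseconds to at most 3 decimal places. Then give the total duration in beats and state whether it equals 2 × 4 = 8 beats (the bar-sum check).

1) 0.0ms=0b +714.286ms=2b
2) 714.286ms=2b +357.143ms=1b
3) 1071.429ms=3b +459.184ms=9/7b
4) 1530.612ms=30/7b +102.041ms=2/7b
5) 1632.653ms=32/7b +102.041ms=2/7b
6) 1734.694ms=34/7b +102.041ms=2/7b
7) 1836.735ms=36/7b +102.041ms=2/7b
8) 1938.776ms=38/7b +102.041ms=2/7b
9) 2040.816ms=40/7b +102.041ms=2/7b
10) 2142.857ms=6b +714.286ms=2b
Σ=8b of 8 (168bpm 4/4) — PASS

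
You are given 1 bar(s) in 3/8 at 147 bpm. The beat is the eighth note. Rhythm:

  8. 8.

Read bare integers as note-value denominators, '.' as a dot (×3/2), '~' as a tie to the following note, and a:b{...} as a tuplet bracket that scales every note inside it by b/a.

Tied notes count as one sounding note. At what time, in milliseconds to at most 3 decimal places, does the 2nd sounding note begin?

note 2 onset = 3/2b = 612.245ms

1. 0.0ms @ 0 + 612.245ms (3/2)
2. 612.245ms @ 3/2 + 612.245ms (3/2)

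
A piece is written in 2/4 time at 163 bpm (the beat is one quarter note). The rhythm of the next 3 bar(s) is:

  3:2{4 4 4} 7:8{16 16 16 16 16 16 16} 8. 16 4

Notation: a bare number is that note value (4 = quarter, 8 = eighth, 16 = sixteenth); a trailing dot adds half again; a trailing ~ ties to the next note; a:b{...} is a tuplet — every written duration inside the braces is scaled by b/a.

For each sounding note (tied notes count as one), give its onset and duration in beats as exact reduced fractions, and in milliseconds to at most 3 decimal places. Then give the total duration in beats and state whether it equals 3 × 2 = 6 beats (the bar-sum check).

1) 0.0ms=0b +245.399ms=2/3b
2) 245.399ms=2/3b +245.399ms=2/3b
3) 490.798ms=4/3b +245.399ms=2/3b
4) 736.196ms=2b +105.171ms=2/7b
5) 841.367ms=16/7b +105.171ms=2/7b
6) 946.538ms=18/7b +105.171ms=2/7b
7) 1051.709ms=20/7b +105.171ms=2/7b
8) 1156.88ms=22/7b +105.171ms=2/7b
9) 1262.051ms=24/7b +105.171ms=2/7b
10) 1367.222ms=26/7b +105.171ms=2/7b
11) 1472.393ms=4b +276.074ms=3/4b
12) 1748.466ms=19/4b +92.025ms=1/4b
13) 1840.491ms=5b +368.098ms=1b
Σ=6b of 6 (163bpm 2/4) — PASS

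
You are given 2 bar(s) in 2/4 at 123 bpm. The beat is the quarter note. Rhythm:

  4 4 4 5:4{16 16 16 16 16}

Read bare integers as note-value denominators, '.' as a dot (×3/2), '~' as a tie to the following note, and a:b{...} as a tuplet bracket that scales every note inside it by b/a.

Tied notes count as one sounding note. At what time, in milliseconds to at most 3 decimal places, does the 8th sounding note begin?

1. 0.0ms @ 0 + 487.805ms (1)
2. 487.805ms @ 1 + 487.805ms (1)
3. 975.61ms @ 2 + 487.805ms (1)
4. 1463.415ms @ 3 + 97.561ms (1/5)
5. 1560.976ms @ 16/5 + 97.561ms (1/5)
6. 1658.537ms @ 17/5 + 97.561ms (1/5)
7. 1756.098ms @ 18/5 + 97.561ms (1/5)
8. 1853.659ms @ 19/5 + 97.561ms (1/5)

note 8 onset = 19/5b = 1853.659ms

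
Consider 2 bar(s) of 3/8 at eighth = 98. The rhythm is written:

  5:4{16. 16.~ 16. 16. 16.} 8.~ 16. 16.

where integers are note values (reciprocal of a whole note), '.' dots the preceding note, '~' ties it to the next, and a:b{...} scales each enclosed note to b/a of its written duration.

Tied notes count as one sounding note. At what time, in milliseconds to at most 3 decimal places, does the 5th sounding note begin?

1. 0.0ms @ 0 + 367.347ms (3/5)
2. 367.347ms @ 3/5 + 734.694ms (6/5)
3. 1102.041ms @ 9/5 + 367.347ms (3/5)
4. 1469.388ms @ 12/5 + 367.347ms (3/5)
5. 1836.735ms @ 3 + 1377.551ms (9/4)
6. 3214.286ms @ 21/4 + 459.184ms (3/4)

note 5 onset = 3b = 1836.735ms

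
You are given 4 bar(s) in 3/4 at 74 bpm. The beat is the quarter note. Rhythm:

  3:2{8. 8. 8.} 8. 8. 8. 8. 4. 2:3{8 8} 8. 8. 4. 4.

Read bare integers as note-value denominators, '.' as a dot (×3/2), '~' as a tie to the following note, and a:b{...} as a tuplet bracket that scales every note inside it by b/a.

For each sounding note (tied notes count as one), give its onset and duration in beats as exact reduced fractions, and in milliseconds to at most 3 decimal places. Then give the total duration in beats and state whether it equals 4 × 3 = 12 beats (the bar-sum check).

1) 0.0ms=0b +405.405ms=1/2b
2) 405.405ms=1/2b +405.405ms=1/2b
3) 810.811ms=1b +405.405ms=1/2b
4) 1216.216ms=3/2b +608.108ms=3/4b
5) 1824.324ms=9/4b +608.108ms=3/4b
6) 2432.432ms=3b +608.108ms=3/4b
7) 3040.541ms=15/4b +608.108ms=3/4b
8) 3648.649ms=9/2b +1216.216ms=3/2b
9) 4864.865ms=6b +608.108ms=3/4b
10) 5472.973ms=27/4b +608.108ms=3/4b
11) 6081.081ms=15/2b +608.108ms=3/4b
12) 6689.189ms=33/4b +608.108ms=3/4b
13) 7297.297ms=9b +1216.216ms=3/2b
14) 8513.514ms=21/2b +1216.216ms=3/2b
Σ=12b of 12 (74bpm 3/4) — PASS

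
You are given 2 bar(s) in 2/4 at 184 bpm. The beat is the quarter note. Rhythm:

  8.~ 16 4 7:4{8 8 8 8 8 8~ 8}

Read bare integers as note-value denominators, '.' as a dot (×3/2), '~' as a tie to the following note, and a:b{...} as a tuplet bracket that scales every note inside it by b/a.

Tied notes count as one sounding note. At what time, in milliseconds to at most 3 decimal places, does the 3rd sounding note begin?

note 3 onset = 2b = 652.174ms

1. 0.0ms @ 0 + 326.087ms (1)
2. 326.087ms @ 1 + 326.087ms (1)
3. 652.174ms @ 2 + 93.168ms (2/7)
4. 745.342ms @ 16/7 + 93.168ms (2/7)
5. 838.509ms @ 18/7 + 93.168ms (2/7)
6. 931.677ms @ 20/7 + 93.168ms (2/7)
7. 1024.845ms @ 22/7 + 93.168ms (2/7)
8. 1118.012ms @ 24/7 + 186.335ms (4/7)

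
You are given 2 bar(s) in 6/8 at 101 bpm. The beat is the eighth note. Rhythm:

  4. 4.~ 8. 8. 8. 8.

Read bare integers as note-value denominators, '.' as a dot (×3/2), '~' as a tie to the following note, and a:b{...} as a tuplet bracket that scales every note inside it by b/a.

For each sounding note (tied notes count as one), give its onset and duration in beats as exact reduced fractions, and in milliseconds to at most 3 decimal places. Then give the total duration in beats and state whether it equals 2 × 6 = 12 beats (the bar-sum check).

1) 0.0ms=0b +1782.178ms=3b
2) 1782.178ms=3b +2673.267ms=9/2b
3) 4455.446ms=15/2b +891.089ms=3/2b
4) 5346.535ms=9b +891.089ms=3/2b
5) 6237.624ms=21/2b +891.089ms=3/2b
Σ=12b of 12 (101bpm 6/8) — PASS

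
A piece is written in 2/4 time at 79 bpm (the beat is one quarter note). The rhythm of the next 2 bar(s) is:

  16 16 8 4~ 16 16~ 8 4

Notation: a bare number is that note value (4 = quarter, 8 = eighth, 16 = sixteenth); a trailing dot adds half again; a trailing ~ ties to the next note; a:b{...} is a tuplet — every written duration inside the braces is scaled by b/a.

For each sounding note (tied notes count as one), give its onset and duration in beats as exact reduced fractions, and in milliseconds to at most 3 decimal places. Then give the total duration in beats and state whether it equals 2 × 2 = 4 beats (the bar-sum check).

1) 0.0ms=0b +189.873ms=1/4b
2) 189.873ms=1/4b +189.873ms=1/4b
3) 379.747ms=1/2b +379.747ms=1/2b
4) 759.494ms=1b +949.367ms=5/4b
5) 1708.861ms=9/4b +569.62ms=3/4b
6) 2278.481ms=3b +759.494ms=1b
Σ=4b of 4 (79bpm 2/4) — PASS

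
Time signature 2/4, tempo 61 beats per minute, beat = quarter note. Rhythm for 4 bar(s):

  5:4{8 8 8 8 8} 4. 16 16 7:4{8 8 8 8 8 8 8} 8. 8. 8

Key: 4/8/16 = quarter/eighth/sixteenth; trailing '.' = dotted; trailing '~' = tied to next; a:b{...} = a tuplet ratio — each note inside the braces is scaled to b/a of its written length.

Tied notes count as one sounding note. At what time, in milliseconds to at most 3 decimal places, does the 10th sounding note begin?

note 10 onset = 30/7b = 4215.457ms

1. 0.0ms @ 0 + 393.443ms (2/5)
2. 393.443ms @ 2/5 + 393.443ms (2/5)
3. 786.885ms @ 4/5 + 393.443ms (2/5)
4. 1180.328ms @ 6/5 + 393.443ms (2/5)
5. 1573.77ms @ 8/5 + 393.443ms (2/5)
6. 1967.213ms @ 2 + 1475.41ms (3/2)
7. 3442.623ms @ 7/2 + 245.902ms (1/4)
8. 3688.525ms @ 15/4 + 245.902ms (1/4)
9. 3934.426ms @ 4 + 281.03ms (2/7)
10. 4215.457ms @ 30/7 + 281.03ms (2/7)
11. 4496.487ms @ 32/7 + 281.03ms (2/7)
12. 4777.518ms @ 34/7 + 281.03ms (2/7)
13. 5058.548ms @ 36/7 + 281.03ms (2/7)
14. 5339.578ms @ 38/7 + 281.03ms (2/7)
15. 5620.609ms @ 40/7 + 281.03ms (2/7)
16. 5901.639ms @ 6 + 737.705ms (3/4)
17. 6639.344ms @ 27/4 + 737.705ms (3/4)
18. 7377.049ms @ 15/2 + 491.803ms (1/2)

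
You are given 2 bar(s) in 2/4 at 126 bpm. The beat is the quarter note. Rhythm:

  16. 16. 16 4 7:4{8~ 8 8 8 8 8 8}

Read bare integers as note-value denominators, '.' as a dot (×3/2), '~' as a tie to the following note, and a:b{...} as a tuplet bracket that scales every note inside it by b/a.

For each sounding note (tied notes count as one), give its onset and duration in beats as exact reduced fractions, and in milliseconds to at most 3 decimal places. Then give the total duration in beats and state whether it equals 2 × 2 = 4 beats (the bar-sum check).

1) 0.0ms=0b +178.571ms=3/8b
2) 178.571ms=3/8b +178.571ms=3/8b
3) 357.143ms=3/4b +119.048ms=1/4b
4) 476.19ms=1b +476.19ms=1b
5) 952.381ms=2b +272.109ms=4/7b
6) 1224.49ms=18/7b +136.054ms=2/7b
7) 1360.544ms=20/7b +136.054ms=2/7b
8) 1496.599ms=22/7b +136.054ms=2/7b
9) 1632.653ms=24/7b +136.054ms=2/7b
10) 1768.707ms=26/7b +136.054ms=2/7b
Σ=4b of 4 (126bpm 2/4) — PASS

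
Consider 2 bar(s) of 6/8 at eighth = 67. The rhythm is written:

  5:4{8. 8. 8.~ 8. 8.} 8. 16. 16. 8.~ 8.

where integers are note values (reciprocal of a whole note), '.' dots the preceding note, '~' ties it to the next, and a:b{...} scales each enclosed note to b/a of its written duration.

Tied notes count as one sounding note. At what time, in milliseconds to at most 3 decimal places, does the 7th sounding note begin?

1. 0.0ms @ 0 + 1074.627ms (6/5)
2. 1074.627ms @ 6/5 + 1074.627ms (6/5)
3. 2149.254ms @ 12/5 + 2149.254ms (12/5)
4. 4298.507ms @ 24/5 + 1074.627ms (6/5)
5. 5373.134ms @ 6 + 1343.284ms (3/2)
6. 6716.418ms @ 15/2 + 671.642ms (3/4)
7. 7388.06ms @ 33/4 + 671.642ms (3/4)
8. 8059.701ms @ 9 + 2686.567ms (3)

note 7 onset = 33/4b = 7388.06ms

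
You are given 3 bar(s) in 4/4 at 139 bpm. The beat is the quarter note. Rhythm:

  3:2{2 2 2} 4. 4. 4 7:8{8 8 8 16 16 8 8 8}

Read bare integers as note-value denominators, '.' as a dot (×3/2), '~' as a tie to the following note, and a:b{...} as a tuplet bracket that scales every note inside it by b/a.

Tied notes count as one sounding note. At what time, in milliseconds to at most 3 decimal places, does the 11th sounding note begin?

1. 0.0ms @ 0 + 575.54ms (4/3)
2. 575.54ms @ 4/3 + 575.54ms (4/3)
3. 1151.079ms @ 8/3 + 575.54ms (4/3)
4. 1726.619ms @ 4 + 647.482ms (3/2)
5. 2374.101ms @ 11/2 + 647.482ms (3/2)
6. 3021.583ms @ 7 + 431.655ms (1)
7. 3453.237ms @ 8 + 246.66ms (4/7)
8. 3699.897ms @ 60/7 + 246.66ms (4/7)
9. 3946.557ms @ 64/7 + 246.66ms (4/7)
10. 4193.217ms @ 68/7 + 123.33ms (2/7)
11. 4316.547ms @ 10 + 123.33ms (2/7)
12. 4439.877ms @ 72/7 + 246.66ms (4/7)
13. 4686.536ms @ 76/7 + 246.66ms (4/7)
14. 4933.196ms @ 80/7 + 246.66ms (4/7)

note 11 onset = 10b = 4316.547ms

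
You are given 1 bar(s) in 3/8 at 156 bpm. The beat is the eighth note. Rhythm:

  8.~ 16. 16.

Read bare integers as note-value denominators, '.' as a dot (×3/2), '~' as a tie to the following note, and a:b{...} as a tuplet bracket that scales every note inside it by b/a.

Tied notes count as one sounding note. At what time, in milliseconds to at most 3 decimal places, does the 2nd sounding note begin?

note 2 onset = 9/4b = 865.385ms

1. 0.0ms @ 0 + 865.385ms (9/4)
2. 865.385ms @ 9/4 + 288.462ms (3/4)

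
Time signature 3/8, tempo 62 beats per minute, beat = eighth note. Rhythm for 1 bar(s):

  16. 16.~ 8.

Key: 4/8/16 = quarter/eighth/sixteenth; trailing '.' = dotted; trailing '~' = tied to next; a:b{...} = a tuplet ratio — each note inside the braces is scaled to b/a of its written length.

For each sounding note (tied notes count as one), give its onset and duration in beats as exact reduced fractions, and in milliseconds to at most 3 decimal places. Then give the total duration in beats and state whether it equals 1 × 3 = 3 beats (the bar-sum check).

1) 0.0ms=0b +725.806ms=3/4b
2) 725.806ms=3/4b +2177.419ms=9/4b
Σ=3b of 3 (62bpm 3/8) — PASS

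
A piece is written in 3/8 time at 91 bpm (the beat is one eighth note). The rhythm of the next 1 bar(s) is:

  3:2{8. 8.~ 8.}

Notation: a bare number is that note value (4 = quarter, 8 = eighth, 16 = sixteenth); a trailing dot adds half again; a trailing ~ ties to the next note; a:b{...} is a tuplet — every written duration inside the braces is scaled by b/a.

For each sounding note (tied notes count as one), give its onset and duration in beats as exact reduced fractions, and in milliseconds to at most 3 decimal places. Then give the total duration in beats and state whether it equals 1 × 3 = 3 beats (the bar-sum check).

1) 0.0ms=0b +659.341ms=1b
2) 659.341ms=1b +1318.681ms=2b
Σ=3b of 3 (91bpm 3/8) — PASS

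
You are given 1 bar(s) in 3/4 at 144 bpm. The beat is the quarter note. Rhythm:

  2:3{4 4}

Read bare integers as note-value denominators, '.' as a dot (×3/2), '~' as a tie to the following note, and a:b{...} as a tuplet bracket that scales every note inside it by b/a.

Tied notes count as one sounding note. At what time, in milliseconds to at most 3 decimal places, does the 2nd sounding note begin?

1. 0.0ms @ 0 + 625.0ms (3/2)
2. 625.0ms @ 3/2 + 625.0ms (3/2)

note 2 onset = 3/2b = 625.0ms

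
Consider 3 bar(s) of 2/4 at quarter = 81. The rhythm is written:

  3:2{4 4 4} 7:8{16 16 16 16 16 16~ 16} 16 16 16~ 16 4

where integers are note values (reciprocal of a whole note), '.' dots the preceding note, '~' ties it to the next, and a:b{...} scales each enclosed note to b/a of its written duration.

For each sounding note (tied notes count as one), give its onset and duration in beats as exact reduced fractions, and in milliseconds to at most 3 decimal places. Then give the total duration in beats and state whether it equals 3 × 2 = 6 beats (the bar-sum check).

1) 0.0ms=0b +493.827ms=2/3b
2) 493.827ms=2/3b +493.827ms=2/3b
3) 987.654ms=4/3b +493.827ms=2/3b
4) 1481.481ms=2b +211.64ms=2/7b
5) 1693.122ms=16/7b +211.64ms=2/7b
6) 1904.762ms=18/7b +211.64ms=2/7b
7) 2116.402ms=20/7b +211.64ms=2/7b
8) 2328.042ms=22/7b +211.64ms=2/7b
9) 2539.683ms=24/7b +423.28ms=4/7b
10) 2962.963ms=4b +185.185ms=1/4b
11) 3148.148ms=17/4b +185.185ms=1/4b
12) 3333.333ms=9/2b +370.37ms=1/2b
13) 3703.704ms=5b +740.741ms=1b
Σ=6b of 6 (81bpm 2/4) — PASS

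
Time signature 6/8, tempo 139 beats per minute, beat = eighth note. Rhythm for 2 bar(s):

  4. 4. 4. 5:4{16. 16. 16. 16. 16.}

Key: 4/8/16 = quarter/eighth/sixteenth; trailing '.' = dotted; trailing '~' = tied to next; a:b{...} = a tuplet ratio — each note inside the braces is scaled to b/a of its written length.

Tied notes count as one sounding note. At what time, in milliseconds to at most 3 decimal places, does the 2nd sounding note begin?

note 2 onset = 3b = 1294.964ms

1. 0.0ms @ 0 + 1294.964ms (3)
2. 1294.964ms @ 3 + 1294.964ms (3)
3. 2589.928ms @ 6 + 1294.964ms (3)
4. 3884.892ms @ 9 + 258.993ms (3/5)
5. 4143.885ms @ 48/5 + 258.993ms (3/5)
6. 4402.878ms @ 51/5 + 258.993ms (3/5)
7. 4661.871ms @ 54/5 + 258.993ms (3/5)
8. 4920.863ms @ 57/5 + 258.993ms (3/5)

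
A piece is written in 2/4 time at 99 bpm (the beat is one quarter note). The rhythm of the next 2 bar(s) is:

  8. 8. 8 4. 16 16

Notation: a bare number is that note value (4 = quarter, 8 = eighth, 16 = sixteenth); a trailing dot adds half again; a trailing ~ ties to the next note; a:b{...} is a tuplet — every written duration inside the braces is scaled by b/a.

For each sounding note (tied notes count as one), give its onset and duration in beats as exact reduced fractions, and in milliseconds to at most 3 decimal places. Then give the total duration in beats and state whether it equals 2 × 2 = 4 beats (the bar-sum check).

1) 0.0ms=0b +454.545ms=3/4b
2) 454.545ms=3/4b +454.545ms=3/4b
3) 909.091ms=3/2b +303.03ms=1/2b
4) 1212.121ms=2b +909.091ms=3/2b
5) 2121.212ms=7/2b +151.515ms=1/4b
6) 2272.727ms=15/4b +151.515ms=1/4b
Σ=4b of 4 (99bpm 2/4) — PASS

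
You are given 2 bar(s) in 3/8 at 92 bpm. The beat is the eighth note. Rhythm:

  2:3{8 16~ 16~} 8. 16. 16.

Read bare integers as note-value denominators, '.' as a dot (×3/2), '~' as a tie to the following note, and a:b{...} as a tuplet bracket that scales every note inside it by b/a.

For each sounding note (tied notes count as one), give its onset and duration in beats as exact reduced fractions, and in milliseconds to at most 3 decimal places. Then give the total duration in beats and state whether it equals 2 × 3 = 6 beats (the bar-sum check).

1) 0.0ms=0b +978.261ms=3/2b
2) 978.261ms=3/2b +1956.522ms=3b
3) 2934.783ms=9/2b +489.13ms=3/4b
4) 3423.913ms=21/4b +489.13ms=3/4b
Σ=6b of 6 (92bpm 3/8) — PASS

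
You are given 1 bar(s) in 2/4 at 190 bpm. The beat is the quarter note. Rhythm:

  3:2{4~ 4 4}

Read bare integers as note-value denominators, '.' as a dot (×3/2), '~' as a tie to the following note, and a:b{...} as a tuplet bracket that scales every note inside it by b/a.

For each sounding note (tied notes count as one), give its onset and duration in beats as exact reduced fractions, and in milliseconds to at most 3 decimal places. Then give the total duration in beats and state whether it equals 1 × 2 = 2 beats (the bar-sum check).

1) 0.0ms=0b +421.053ms=4/3b
2) 421.053ms=4/3b +210.526ms=2/3b
Σ=2b of 2 (190bpm 2/4) — PASS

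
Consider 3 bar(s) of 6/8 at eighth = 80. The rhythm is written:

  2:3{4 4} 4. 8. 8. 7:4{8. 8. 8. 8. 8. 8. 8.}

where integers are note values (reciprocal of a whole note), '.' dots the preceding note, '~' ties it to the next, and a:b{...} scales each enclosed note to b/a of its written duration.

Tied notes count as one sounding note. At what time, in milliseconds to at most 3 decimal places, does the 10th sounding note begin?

note 10 onset = 108/7b = 11571.429ms

1. 0.0ms @ 0 + 2250.0ms (3)
2. 2250.0ms @ 3 + 2250.0ms (3)
3. 4500.0ms @ 6 + 2250.0ms (3)
4. 6750.0ms @ 9 + 1125.0ms (3/2)
5. 7875.0ms @ 21/2 + 1125.0ms (3/2)
6. 9000.0ms @ 12 + 642.857ms (6/7)
7. 9642.857ms @ 90/7 + 642.857ms (6/7)
8. 10285.714ms @ 96/7 + 642.857ms (6/7)
9. 10928.571ms @ 102/7 + 642.857ms (6/7)
10. 11571.429ms @ 108/7 + 642.857ms (6/7)
11. 12214.286ms @ 114/7 + 642.857ms (6/7)
12. 12857.143ms @ 120/7 + 642.857ms (6/7)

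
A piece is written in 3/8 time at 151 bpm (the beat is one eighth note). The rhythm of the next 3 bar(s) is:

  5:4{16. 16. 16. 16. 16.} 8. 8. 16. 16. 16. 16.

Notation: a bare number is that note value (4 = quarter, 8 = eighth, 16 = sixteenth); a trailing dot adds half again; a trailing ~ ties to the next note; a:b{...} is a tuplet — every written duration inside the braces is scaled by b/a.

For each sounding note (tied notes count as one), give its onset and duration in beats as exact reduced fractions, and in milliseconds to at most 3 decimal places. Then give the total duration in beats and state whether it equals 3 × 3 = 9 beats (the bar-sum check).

1) 0.0ms=0b +238.411ms=3/5b
2) 238.411ms=3/5b +238.411ms=3/5b
3) 476.821ms=6/5b +238.411ms=3/5b
4) 715.232ms=9/5b +238.411ms=3/5b
5) 953.642ms=12/5b +238.411ms=3/5b
6) 1192.053ms=3b +596.026ms=3/2b
7) 1788.079ms=9/2b +596.026ms=3/2b
8) 2384.106ms=6b +298.013ms=3/4b
9) 2682.119ms=27/4b +298.013ms=3/4b
10) 2980.132ms=15/2b +298.013ms=3/4b
11) 3278.146ms=33/4b +298.013ms=3/4b
Σ=9b of 9 (151bpm 3/8) — PASS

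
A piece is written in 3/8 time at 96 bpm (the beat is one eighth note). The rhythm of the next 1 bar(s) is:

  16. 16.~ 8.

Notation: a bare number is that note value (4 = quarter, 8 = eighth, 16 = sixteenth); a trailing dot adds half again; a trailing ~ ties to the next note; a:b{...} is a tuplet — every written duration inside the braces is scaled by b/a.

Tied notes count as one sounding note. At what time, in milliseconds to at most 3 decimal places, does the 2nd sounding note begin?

note 2 onset = 3/4b = 468.75ms

1. 0.0ms @ 0 + 468.75ms (3/4)
2. 468.75ms @ 3/4 + 1406.25ms (9/4)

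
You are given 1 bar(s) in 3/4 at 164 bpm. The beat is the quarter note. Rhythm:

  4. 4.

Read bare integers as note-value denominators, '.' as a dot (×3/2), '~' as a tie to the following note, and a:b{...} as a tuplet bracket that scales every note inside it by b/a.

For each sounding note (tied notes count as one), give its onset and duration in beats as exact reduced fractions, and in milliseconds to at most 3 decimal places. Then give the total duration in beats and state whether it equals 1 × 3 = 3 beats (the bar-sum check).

1) 0.0ms=0b +548.78ms=3/2b
2) 548.78ms=3/2b +548.78ms=3/2b
Σ=3b of 3 (164bpm 3/4) — PASS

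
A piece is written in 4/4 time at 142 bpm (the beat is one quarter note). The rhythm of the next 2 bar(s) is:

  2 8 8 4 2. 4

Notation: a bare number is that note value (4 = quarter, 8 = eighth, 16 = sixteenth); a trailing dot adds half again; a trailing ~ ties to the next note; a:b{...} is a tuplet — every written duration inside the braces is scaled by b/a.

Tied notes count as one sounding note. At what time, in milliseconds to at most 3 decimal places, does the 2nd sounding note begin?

note 2 onset = 2b = 845.07ms

1. 0.0ms @ 0 + 845.07ms (2)
2. 845.07ms @ 2 + 211.268ms (1/2)
3. 1056.338ms @ 5/2 + 211.268ms (1/2)
4. 1267.606ms @ 3 + 422.535ms (1)
5. 1690.141ms @ 4 + 1267.606ms (3)
6. 2957.746ms @ 7 + 422.535ms (1)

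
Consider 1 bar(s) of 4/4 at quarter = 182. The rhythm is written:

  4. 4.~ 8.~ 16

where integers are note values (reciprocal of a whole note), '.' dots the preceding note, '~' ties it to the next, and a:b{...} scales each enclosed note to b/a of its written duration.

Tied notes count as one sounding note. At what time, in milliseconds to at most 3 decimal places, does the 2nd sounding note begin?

1. 0.0ms @ 0 + 494.505ms (3/2)
2. 494.505ms @ 3/2 + 824.176ms (5/2)

note 2 onset = 3/2b = 494.505ms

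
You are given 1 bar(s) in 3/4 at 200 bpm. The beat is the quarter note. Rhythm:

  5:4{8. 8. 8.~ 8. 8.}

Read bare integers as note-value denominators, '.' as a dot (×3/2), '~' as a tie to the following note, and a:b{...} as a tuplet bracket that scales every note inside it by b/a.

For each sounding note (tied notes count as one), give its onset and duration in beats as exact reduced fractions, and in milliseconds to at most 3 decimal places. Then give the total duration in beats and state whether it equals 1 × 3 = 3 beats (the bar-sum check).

1) 0.0ms=0b +180.0ms=3/5b
2) 180.0ms=3/5b +180.0ms=3/5b
3) 360.0ms=6/5b +360.0ms=6/5b
4) 720.0ms=12/5b +180.0ms=3/5b
Σ=3b of 3 (200bpm 3/4) — PASS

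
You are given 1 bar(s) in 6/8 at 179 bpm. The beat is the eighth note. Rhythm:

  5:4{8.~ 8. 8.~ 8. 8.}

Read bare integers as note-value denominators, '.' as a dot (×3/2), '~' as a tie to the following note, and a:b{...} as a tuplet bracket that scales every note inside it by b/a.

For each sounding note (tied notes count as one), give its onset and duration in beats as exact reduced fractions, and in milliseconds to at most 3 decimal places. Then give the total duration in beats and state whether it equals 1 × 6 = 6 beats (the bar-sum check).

1) 0.0ms=0b +804.469ms=12/5b
2) 804.469ms=12/5b +804.469ms=12/5b
3) 1608.939ms=24/5b +402.235ms=6/5b
Σ=6b of 6 (179bpm 6/8) — PASS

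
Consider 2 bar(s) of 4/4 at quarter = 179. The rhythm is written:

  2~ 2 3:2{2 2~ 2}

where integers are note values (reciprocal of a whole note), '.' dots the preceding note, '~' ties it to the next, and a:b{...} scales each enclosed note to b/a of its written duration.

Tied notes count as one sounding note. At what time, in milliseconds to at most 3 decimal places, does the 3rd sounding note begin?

note 3 onset = 16/3b = 1787.709ms

1. 0.0ms @ 0 + 1340.782ms (4)
2. 1340.782ms @ 4 + 446.927ms (4/3)
3. 1787.709ms @ 16/3 + 893.855ms (8/3)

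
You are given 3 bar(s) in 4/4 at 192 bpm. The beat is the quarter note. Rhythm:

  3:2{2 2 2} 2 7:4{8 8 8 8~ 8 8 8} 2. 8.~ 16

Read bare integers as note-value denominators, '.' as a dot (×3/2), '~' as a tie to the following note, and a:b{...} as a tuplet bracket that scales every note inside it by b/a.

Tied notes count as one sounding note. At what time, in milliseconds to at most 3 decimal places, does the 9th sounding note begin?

note 9 onset = 52/7b = 2321.429ms

1. 0.0ms @ 0 + 416.667ms (4/3)
2. 416.667ms @ 4/3 + 416.667ms (4/3)
3. 833.333ms @ 8/3 + 416.667ms (4/3)
4. 1250.0ms @ 4 + 625.0ms (2)
5. 1875.0ms @ 6 + 89.286ms (2/7)
6. 1964.286ms @ 44/7 + 89.286ms (2/7)
7. 2053.571ms @ 46/7 + 89.286ms (2/7)
8. 2142.857ms @ 48/7 + 178.571ms (4/7)
9. 2321.429ms @ 52/7 + 89.286ms (2/7)
10. 2410.714ms @ 54/7 + 89.286ms (2/7)
11. 2500.0ms @ 8 + 937.5ms (3)
12. 3437.5ms @ 11 + 312.5ms (1)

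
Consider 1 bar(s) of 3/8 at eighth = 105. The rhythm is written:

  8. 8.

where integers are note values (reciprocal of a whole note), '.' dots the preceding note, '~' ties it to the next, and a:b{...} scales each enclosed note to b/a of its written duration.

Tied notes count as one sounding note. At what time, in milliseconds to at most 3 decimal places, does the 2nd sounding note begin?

note 2 onset = 3/2b = 857.143ms

1. 0.0ms @ 0 + 857.143ms (3/2)
2. 857.143ms @ 3/2 + 857.143ms (3/2)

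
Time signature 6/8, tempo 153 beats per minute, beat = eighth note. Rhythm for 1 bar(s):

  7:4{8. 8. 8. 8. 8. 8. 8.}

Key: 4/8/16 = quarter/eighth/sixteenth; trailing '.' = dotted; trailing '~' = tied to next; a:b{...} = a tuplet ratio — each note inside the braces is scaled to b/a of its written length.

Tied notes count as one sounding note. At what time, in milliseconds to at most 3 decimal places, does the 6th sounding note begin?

note 6 onset = 30/7b = 1680.672ms

1. 0.0ms @ 0 + 336.134ms (6/7)
2. 336.134ms @ 6/7 + 336.134ms (6/7)
3. 672.269ms @ 12/7 + 336.134ms (6/7)
4. 1008.403ms @ 18/7 + 336.134ms (6/7)
5. 1344.538ms @ 24/7 + 336.134ms (6/7)
6. 1680.672ms @ 30/7 + 336.134ms (6/7)
7. 2016.807ms @ 36/7 + 336.134ms (6/7)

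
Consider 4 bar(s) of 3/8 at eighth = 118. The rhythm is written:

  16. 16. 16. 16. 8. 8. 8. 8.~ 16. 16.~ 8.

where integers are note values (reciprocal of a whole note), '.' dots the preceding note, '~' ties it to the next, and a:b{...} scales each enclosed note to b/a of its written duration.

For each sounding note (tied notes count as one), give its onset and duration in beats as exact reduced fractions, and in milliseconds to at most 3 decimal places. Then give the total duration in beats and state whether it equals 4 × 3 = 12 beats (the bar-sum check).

1) 0.0ms=0b +381.356ms=3/4b
2) 381.356ms=3/4b +381.356ms=3/4b
3) 762.712ms=3/2b +381.356ms=3/4b
4) 1144.068ms=9/4b +381.356ms=3/4b
5) 1525.424ms=3b +762.712ms=3/2b
6) 2288.136ms=9/2b +762.712ms=3/2b
7) 3050.847ms=6b +762.712ms=3/2b
8) 3813.559ms=15/2b +1144.068ms=9/4b
9) 4957.627ms=39/4b +1144.068ms=9/4b
Σ=12b of 12 (118bpm 3/8) — PASS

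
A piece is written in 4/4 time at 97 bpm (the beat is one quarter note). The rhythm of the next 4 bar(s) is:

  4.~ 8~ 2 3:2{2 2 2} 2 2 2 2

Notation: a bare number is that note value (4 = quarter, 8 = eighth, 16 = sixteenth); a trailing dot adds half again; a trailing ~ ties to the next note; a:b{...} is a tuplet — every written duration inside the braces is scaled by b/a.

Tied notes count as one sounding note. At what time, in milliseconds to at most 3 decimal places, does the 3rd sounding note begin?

1. 0.0ms @ 0 + 2474.227ms (4)
2. 2474.227ms @ 4 + 824.742ms (4/3)
3. 3298.969ms @ 16/3 + 824.742ms (4/3)
4. 4123.711ms @ 20/3 + 824.742ms (4/3)
5. 4948.454ms @ 8 + 1237.113ms (2)
6. 6185.567ms @ 10 + 1237.113ms (2)
7. 7422.68ms @ 12 + 1237.113ms (2)
8. 8659.794ms @ 14 + 1237.113ms (2)

note 3 onset = 16/3b = 3298.969ms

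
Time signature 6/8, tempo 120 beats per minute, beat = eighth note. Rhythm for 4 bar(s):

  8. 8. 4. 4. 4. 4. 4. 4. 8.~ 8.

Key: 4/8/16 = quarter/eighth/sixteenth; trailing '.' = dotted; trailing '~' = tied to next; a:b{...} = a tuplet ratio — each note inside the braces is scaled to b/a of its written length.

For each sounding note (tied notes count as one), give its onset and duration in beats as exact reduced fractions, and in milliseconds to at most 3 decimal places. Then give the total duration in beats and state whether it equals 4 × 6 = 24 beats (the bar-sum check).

1) 0.0ms=0b +750.0ms=3/2b
2) 750.0ms=3/2b +750.0ms=3/2b
3) 1500.0ms=3b +1500.0ms=3b
4) 3000.0ms=6b +1500.0ms=3b
5) 4500.0ms=9b +1500.0ms=3b
6) 6000.0ms=12b +1500.0ms=3b
7) 7500.0ms=15b +1500.0ms=3b
8) 9000.0ms=18b +1500.0ms=3b
9) 10500.0ms=21b +1500.0ms=3b
Σ=24b of 24 (120bpm 6/8) — PASS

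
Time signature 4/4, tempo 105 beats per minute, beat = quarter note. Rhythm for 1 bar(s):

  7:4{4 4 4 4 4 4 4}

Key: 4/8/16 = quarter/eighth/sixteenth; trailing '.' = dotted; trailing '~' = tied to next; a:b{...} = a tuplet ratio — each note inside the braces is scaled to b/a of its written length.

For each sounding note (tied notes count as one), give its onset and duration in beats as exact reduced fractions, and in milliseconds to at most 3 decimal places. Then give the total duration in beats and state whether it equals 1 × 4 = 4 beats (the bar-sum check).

1) 0.0ms=0b +326.531ms=4/7b
2) 326.531ms=4/7b +326.531ms=4/7b
3) 653.061ms=8/7b +326.531ms=4/7b
4) 979.592ms=12/7b +326.531ms=4/7b
5) 1306.122ms=16/7b +326.531ms=4/7b
6) 1632.653ms=20/7b +326.531ms=4/7b
7) 1959.184ms=24/7b +326.531ms=4/7b
Σ=4b of 4 (105bpm 4/4) — PASS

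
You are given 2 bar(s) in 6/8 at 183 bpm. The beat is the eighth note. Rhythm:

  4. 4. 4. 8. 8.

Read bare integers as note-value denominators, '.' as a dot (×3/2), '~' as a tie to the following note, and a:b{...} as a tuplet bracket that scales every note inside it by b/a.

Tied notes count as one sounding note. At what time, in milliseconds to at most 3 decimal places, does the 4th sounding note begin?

1. 0.0ms @ 0 + 983.607ms (3)
2. 983.607ms @ 3 + 983.607ms (3)
3. 1967.213ms @ 6 + 983.607ms (3)
4. 2950.82ms @ 9 + 491.803ms (3/2)
5. 3442.623ms @ 21/2 + 491.803ms (3/2)

note 4 onset = 9b = 2950.82ms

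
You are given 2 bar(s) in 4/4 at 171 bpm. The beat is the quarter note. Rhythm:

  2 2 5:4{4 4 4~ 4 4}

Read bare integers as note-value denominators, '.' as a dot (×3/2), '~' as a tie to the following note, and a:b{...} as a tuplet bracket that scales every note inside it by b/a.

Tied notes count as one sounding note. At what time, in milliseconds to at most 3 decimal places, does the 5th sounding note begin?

note 5 onset = 28/5b = 1964.912ms

1. 0.0ms @ 0 + 701.754ms (2)
2. 701.754ms @ 2 + 701.754ms (2)
3. 1403.509ms @ 4 + 280.702ms (4/5)
4. 1684.211ms @ 24/5 + 280.702ms (4/5)
5. 1964.912ms @ 28/5 + 561.404ms (8/5)
6. 2526.316ms @ 36/5 + 280.702ms (4/5)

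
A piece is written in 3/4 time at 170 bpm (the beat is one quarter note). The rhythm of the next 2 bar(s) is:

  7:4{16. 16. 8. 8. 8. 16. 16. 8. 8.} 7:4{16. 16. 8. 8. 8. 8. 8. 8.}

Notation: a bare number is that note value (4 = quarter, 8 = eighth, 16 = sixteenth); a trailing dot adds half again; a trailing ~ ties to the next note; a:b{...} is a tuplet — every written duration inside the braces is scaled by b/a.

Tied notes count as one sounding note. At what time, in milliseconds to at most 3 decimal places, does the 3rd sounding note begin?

note 3 onset = 3/7b = 151.261ms

1. 0.0ms @ 0 + 75.63ms (3/14)
2. 75.63ms @ 3/14 + 75.63ms (3/14)
3. 151.261ms @ 3/7 + 151.261ms (3/7)
4. 302.521ms @ 6/7 + 151.261ms (3/7)
5. 453.782ms @ 9/7 + 151.261ms (3/7)
6. 605.042ms @ 12/7 + 75.63ms (3/14)
7. 680.672ms @ 27/14 + 75.63ms (3/14)
8. 756.303ms @ 15/7 + 151.261ms (3/7)
9. 907.563ms @ 18/7 + 151.261ms (3/7)
10. 1058.824ms @ 3 + 75.63ms (3/14)
11. 1134.454ms @ 45/14 + 75.63ms (3/14)
12. 1210.084ms @ 24/7 + 151.261ms (3/7)
13. 1361.345ms @ 27/7 + 151.261ms (3/7)
14. 1512.605ms @ 30/7 + 151.261ms (3/7)
15. 1663.866ms @ 33/7 + 151.261ms (3/7)
16. 1815.126ms @ 36/7 + 151.261ms (3/7)
17. 1966.387ms @ 39/7 + 151.261ms (3/7)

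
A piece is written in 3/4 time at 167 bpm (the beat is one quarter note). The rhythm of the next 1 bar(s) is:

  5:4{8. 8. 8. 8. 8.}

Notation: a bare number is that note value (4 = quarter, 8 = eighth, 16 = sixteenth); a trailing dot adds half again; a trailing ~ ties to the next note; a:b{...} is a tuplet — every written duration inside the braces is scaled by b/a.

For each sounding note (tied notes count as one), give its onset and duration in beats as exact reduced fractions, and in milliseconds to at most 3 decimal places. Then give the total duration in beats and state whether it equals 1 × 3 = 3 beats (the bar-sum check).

1) 0.0ms=0b +215.569ms=3/5b
2) 215.569ms=3/5b +215.569ms=3/5b
3) 431.138ms=6/5b +215.569ms=3/5b
4) 646.707ms=9/5b +215.569ms=3/5b
5) 862.275ms=12/5b +215.569ms=3/5b
Σ=3b of 3 (167bpm 3/4) — PASS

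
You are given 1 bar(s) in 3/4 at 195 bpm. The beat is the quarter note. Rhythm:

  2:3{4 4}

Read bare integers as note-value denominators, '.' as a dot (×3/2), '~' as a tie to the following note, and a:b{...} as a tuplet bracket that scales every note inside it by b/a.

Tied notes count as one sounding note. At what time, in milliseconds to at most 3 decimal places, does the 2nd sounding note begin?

note 2 onset = 3/2b = 461.538ms

1. 0.0ms @ 0 + 461.538ms (3/2)
2. 461.538ms @ 3/2 + 461.538ms (3/2)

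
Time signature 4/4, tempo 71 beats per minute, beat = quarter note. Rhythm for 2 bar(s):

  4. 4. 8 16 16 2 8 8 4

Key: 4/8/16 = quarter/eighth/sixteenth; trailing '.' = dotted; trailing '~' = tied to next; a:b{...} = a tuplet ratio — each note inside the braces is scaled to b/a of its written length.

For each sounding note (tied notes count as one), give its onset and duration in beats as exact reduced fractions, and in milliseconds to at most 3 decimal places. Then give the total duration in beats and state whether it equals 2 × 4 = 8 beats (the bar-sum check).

1) 0.0ms=0b +1267.606ms=3/2b
2) 1267.606ms=3/2b +1267.606ms=3/2b
3) 2535.211ms=3b +422.535ms=1/2b
4) 2957.746ms=7/2b +211.268ms=1/4b
5) 3169.014ms=15/4b +211.268ms=1/4b
6) 3380.282ms=4b +1690.141ms=2b
7) 5070.423ms=6b +422.535ms=1/2b
8) 5492.958ms=13/2b +422.535ms=1/2b
9) 5915.493ms=7b +845.07ms=1b
Σ=8b of 8 (71bpm 4/4) — PASS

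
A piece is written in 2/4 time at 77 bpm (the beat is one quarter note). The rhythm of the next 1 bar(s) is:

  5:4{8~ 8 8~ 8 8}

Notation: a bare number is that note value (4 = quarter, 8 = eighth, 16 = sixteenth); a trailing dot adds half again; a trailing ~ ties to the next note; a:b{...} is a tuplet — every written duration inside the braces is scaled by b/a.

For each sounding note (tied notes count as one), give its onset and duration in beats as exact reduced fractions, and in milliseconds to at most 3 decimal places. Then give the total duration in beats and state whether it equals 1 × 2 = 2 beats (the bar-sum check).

1) 0.0ms=0b +623.377ms=4/5b
2) 623.377ms=4/5b +623.377ms=4/5b
3) 1246.753ms=8/5b +311.688ms=2/5b
Σ=2b of 2 (77bpm 2/4) — PASS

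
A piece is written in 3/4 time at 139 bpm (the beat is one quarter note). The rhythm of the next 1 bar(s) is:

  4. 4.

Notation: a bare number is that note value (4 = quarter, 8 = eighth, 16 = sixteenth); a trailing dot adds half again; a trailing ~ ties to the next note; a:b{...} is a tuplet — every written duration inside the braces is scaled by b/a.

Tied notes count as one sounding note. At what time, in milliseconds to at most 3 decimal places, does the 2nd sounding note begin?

note 2 onset = 3/2b = 647.482ms

1. 0.0ms @ 0 + 647.482ms (3/2)
2. 647.482ms @ 3/2 + 647.482ms (3/2)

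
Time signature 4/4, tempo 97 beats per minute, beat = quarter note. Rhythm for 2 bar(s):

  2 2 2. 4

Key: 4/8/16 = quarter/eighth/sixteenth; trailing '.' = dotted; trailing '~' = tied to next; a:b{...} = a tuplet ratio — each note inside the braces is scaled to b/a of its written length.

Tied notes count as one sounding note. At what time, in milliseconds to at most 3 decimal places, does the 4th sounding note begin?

note 4 onset = 7b = 4329.897ms

1. 0.0ms @ 0 + 1237.113ms (2)
2. 1237.113ms @ 2 + 1237.113ms (2)
3. 2474.227ms @ 4 + 1855.67ms (3)
4. 4329.897ms @ 7 + 618.557ms (1)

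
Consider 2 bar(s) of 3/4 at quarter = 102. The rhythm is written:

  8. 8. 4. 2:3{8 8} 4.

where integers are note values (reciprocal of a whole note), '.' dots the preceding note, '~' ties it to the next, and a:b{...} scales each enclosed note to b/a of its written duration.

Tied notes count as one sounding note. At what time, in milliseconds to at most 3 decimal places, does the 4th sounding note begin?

note 4 onset = 3b = 1764.706ms

1. 0.0ms @ 0 + 441.176ms (3/4)
2. 441.176ms @ 3/4 + 441.176ms (3/4)
3. 882.353ms @ 3/2 + 882.353ms (3/2)
4. 1764.706ms @ 3 + 441.176ms (3/4)
5. 2205.882ms @ 15/4 + 441.176ms (3/4)
6. 2647.059ms @ 9/2 + 882.353ms (3/2)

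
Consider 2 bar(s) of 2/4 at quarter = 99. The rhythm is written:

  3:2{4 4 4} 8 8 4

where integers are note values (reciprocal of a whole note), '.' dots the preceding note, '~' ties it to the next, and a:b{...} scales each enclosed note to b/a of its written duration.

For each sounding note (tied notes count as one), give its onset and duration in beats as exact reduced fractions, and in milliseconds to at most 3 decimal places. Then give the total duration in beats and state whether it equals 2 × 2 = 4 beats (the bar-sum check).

1) 0.0ms=0b +404.04ms=2/3b
2) 404.04ms=2/3b +404.04ms=2/3b
3) 808.081ms=4/3b +404.04ms=2/3b
4) 1212.121ms=2b +303.03ms=1/2b
5) 1515.152ms=5/2b +303.03ms=1/2b
6) 1818.182ms=3b +606.061ms=1b
Σ=4b of 4 (99bpm 2/4) — PASS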